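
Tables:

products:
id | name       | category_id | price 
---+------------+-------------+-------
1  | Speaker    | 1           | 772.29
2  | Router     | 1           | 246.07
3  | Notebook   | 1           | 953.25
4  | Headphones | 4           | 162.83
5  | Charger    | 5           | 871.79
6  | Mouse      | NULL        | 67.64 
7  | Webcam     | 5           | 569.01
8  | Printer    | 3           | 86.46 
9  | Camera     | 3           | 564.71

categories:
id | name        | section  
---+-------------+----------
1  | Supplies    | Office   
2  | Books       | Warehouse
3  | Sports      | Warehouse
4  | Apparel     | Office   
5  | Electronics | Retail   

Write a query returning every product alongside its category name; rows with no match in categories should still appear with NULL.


LEFT JOIN keeps every row from products (the left table); where category_id has no match in categories, the category columns become NULL. Walk through each product:
  - product 1 (Speaker): category_id=1 -> matches Supplies
  - product 2 (Router): category_id=1 -> matches Supplies
  - product 3 (Notebook): category_id=1 -> matches Supplies
  - product 4 (Headphones): category_id=4 -> matches Apparel
  - product 5 (Charger): category_id=5 -> matches Electronics
  - product 6 (Mouse): category_id=NULL, no match -> kept with NULL
  - product 7 (Webcam): category_id=5 -> matches Electronics
  - product 8 (Printer): category_id=3 -> matches Sports
  - product 9 (Camera): category_id=3 -> matches Sports
All 9 rows appear; 1 has NULL category.

SQL:
SELECT a.name, b.name AS category
FROM products a
LEFT JOIN categories b ON a.category_id = b.id

Result:
name       | category   
-----------+------------
Speaker    | Supplies   
Router     | Supplies   
Notebook   | Supplies   
Headphones | Apparel    
Charger    | Electronics
Mouse      | NULL       
Webcam     | Electronics
Printer    | Sports     
Camera     | Sports     


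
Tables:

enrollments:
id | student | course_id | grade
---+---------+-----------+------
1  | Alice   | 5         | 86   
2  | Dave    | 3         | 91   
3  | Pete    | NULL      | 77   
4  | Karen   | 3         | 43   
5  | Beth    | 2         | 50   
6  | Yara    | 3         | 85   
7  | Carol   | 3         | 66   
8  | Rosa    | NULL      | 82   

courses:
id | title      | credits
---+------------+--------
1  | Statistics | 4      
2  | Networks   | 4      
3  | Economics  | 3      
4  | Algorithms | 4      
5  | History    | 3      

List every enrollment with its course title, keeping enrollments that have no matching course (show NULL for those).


LEFT JOIN keeps every row from enrollments (the left table); where course_id has no match in courses, the course columns become NULL. Walk through each enrollment:
  - enrollment 1 (Alice): course_id=5 -> matches History
  - enrollment 2 (Dave): course_id=3 -> matches Economics
  - enrollment 3 (Pete): course_id=NULL, no match -> kept with NULL
  - enrollment 4 (Karen): course_id=3 -> matches Economics
  - enrollment 5 (Beth): course_id=2 -> matches Networks
  - enrollment 6 (Yara): course_id=3 -> matches Economics
  - enrollment 7 (Carol): course_id=3 -> matches Economics
  - enrollment 8 (Rosa): course_id=NULL, no match -> kept with NULL
All 8 rows appear; 2 have NULL course.

SQL:
SELECT a.student, b.title AS course
FROM enrollments a
LEFT JOIN courses b ON a.course_id = b.id

Result:
student | course   
--------+----------
Alice   | History  
Dave    | Economics
Pete    | NULL     
Karen   | Economics
Beth    | Networks 
Yara    | Economics
Carol   | Economics
Rosa    | NULL     


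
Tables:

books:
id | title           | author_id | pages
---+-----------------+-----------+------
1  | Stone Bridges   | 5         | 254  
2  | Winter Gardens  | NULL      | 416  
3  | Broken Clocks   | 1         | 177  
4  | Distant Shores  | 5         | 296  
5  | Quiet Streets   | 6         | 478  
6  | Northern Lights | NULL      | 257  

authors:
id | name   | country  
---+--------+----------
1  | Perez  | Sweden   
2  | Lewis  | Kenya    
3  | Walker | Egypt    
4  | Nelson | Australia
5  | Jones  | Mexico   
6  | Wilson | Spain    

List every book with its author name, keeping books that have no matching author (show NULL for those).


LEFT JOIN keeps every row from books (the left table); where author_id has no match in authors, the author columns become NULL. Walk through each book:
  - book 1 (Stone Bridges): author_id=5 -> matches Jones
  - book 2 (Winter Gardens): author_id=NULL, no match -> kept with NULL
  - book 3 (Broken Clocks): author_id=1 -> matches Perez
  - book 4 (Distant Shores): author_id=5 -> matches Jones
  - book 5 (Quiet Streets): author_id=6 -> matches Wilson
  - book 6 (Northern Lights): author_id=NULL, no match -> kept with NULL
All 6 rows appear; 2 have NULL author.

SQL:
SELECT a.title, b.name AS author
FROM books a
LEFT JOIN authors b ON a.author_id = b.id

Result:
title           | author
----------------+-------
Stone Bridges   | Jones 
Winter Gardens  | NULL  
Broken Clocks   | Perez 
Distant Shores  | Jones 
Quiet Streets   | Wilson
Northern Lights | NULL  


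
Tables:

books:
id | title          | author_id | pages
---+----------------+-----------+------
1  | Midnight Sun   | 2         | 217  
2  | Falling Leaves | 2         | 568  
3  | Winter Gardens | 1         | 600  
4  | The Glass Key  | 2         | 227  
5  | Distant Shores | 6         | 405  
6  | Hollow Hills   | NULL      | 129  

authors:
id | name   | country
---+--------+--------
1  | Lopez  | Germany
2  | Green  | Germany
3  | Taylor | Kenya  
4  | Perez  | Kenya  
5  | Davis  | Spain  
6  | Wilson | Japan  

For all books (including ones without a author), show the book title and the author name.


LEFT JOIN keeps every row from books (the left table); where author_id has no match in authors, the author columns become NULL. Walk through each book:
  - book 1 (Midnight Sun): author_id=2 -> matches Green
  - book 2 (Falling Leaves): author_id=2 -> matches Green
  - book 3 (Winter Gardens): author_id=1 -> matches Lopez
  - book 4 (The Glass Key): author_id=2 -> matches Green
  - book 5 (Distant Shores): author_id=6 -> matches Wilson
  - book 6 (Hollow Hills): author_id=NULL, no match -> kept with NULL
All 6 rows appear; 1 has NULL author.

SQL:
SELECT a.title, b.name AS author
FROM books a
LEFT JOIN authors b ON a.author_id = b.id

Result:
title          | author
---------------+-------
Midnight Sun   | Green 
Falling Leaves | Green 
Winter Gardens | Lopez 
The Glass Key  | Green 
Distant Shores | Wilson
Hollow Hills   | NULL  


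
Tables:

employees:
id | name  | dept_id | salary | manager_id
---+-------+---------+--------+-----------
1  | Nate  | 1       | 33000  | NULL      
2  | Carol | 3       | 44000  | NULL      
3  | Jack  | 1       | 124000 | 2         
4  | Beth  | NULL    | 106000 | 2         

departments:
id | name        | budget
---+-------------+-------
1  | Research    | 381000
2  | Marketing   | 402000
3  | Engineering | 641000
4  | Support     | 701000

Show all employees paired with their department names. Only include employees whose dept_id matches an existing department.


INNER JOIN keeps only employees rows whose dept_id matches an id in departments. Walk through each employee:
  - employee 1 (Nate): dept_id=1 -> matches Research
  - employee 2 (Carol): dept_id=3 -> matches Engineering
  - employee 3 (Jack): dept_id=1 -> matches Research
  - employee 4 (Beth): dept_id=NULL, no match -> dropped
So 1 of 4 rows is dropped.

SQL:
SELECT a.name, b.name AS department
FROM employees a
INNER JOIN departments b ON a.dept_id = b.id

Result:
name  | department 
------+------------
Nate  | Research   
Carol | Engineering
Jack  | Research   


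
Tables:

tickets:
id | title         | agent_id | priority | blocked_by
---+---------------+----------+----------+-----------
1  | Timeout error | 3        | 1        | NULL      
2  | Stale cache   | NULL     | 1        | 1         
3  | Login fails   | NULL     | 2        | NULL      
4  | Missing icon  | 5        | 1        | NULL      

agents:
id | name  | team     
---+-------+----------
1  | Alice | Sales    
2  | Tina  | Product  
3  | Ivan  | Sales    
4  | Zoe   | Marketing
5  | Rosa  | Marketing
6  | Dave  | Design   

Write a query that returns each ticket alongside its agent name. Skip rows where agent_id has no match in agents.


INNER JOIN keeps only tickets rows whose agent_id matches an id in agents. Walk through each ticket:
  - ticket 1 (Timeout error): agent_id=3 -> matches Ivan
  - ticket 2 (Stale cache): agent_id=NULL, no match -> dropped
  - ticket 3 (Login fails): agent_id=NULL, no match -> dropped
  - ticket 4 (Missing icon): agent_id=5 -> matches Rosa
So 2 of 4 rows are dropped.

SQL:
SELECT a.title, b.name AS agent
FROM tickets a
INNER JOIN agents b ON a.agent_id = b.id

Result:
title         | agent
--------------+------
Timeout error | Ivan 
Missing icon  | Rosa 


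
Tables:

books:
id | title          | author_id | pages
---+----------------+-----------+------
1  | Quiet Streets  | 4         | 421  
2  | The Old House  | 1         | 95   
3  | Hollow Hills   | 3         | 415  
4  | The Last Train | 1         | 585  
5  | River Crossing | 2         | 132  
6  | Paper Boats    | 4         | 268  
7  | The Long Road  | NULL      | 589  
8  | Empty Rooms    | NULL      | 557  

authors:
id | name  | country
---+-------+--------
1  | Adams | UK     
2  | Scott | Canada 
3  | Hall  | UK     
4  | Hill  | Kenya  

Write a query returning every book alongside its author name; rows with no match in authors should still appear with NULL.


LEFT JOIN keeps every row from books (the left table); where author_id has no match in authors, the author columns become NULL. Walk through each book:
  - book 1 (Quiet Streets): author_id=4 -> matches Hill
  - book 2 (The Old House): author_id=1 -> matches Adams
  - book 3 (Hollow Hills): author_id=3 -> matches Hall
  - book 4 (The Last Train): author_id=1 -> matches Adams
  - book 5 (River Crossing): author_id=2 -> matches Scott
  - book 6 (Paper Boats): author_id=4 -> matches Hill
  - book 7 (The Long Road): author_id=NULL, no match -> kept with NULL
  - book 8 (Empty Rooms): author_id=NULL, no match -> kept with NULL
All 8 rows appear; 2 have NULL author.

SQL:
SELECT a.title, b.name AS author
FROM books a
LEFT JOIN authors b ON a.author_id = b.id

Result:
title          | author
---------------+-------
Quiet Streets  | Hill  
The Old House  | Adams 
Hollow Hills   | Hall  
The Last Train | Adams 
River Crossing | Scott 
Paper Boats    | Hill  
The Long Road  | NULL  
Empty Rooms    | NULL  


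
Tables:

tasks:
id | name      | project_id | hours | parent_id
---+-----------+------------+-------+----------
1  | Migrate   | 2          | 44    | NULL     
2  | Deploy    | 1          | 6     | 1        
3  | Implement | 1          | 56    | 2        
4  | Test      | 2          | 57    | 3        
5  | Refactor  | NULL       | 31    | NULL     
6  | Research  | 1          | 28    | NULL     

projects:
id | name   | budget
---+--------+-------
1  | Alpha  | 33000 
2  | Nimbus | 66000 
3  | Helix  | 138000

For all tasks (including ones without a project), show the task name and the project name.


LEFT JOIN keeps every row from tasks (the left table); where project_id has no match in projects, the project columns become NULL. Walk through each task:
  - task 1 (Migrate): project_id=2 -> matches Nimbus
  - task 2 (Deploy): project_id=1 -> matches Alpha
  - task 3 (Implement): project_id=1 -> matches Alpha
  - task 4 (Test): project_id=2 -> matches Nimbus
  - task 5 (Refactor): project_id=NULL, no match -> kept with NULL
  - task 6 (Research): project_id=1 -> matches Alpha
All 6 rows appear; 1 has NULL project.

SQL:
SELECT a.name, b.name AS project
FROM tasks a
LEFT JOIN projects b ON a.project_id = b.id

Result:
name      | project
----------+--------
Migrate   | Nimbus 
Deploy    | Alpha  
Implement | Alpha  
Test      | Nimbus 
Refactor  | NULL   
Research  | Alpha  


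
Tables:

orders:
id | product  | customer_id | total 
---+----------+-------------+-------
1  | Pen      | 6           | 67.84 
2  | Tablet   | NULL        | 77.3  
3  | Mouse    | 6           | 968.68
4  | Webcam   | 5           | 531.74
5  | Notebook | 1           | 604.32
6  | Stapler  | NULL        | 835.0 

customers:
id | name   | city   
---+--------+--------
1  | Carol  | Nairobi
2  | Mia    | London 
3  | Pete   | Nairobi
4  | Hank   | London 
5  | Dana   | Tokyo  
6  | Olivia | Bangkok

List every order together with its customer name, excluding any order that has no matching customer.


INNER JOIN keeps only orders rows whose customer_id matches an id in customers. Walk through each order:
  - order 1 (Pen): customer_id=6 -> matches Olivia
  - order 2 (Tablet): customer_id=NULL, no match -> dropped
  - order 3 (Mouse): customer_id=6 -> matches Olivia
  - order 4 (Webcam): customer_id=5 -> matches Dana
  - order 5 (Notebook): customer_id=1 -> matches Carol
  - order 6 (Stapler): customer_id=NULL, no match -> dropped
So 2 of 6 rows are dropped.

SQL:
SELECT a.product, b.name AS customer
FROM orders a
INNER JOIN customers b ON a.customer_id = b.id

Result:
product  | customer
---------+---------
Pen      | Olivia  
Mouse    | Olivia  
Webcam   | Dana    
Notebook | Carol   


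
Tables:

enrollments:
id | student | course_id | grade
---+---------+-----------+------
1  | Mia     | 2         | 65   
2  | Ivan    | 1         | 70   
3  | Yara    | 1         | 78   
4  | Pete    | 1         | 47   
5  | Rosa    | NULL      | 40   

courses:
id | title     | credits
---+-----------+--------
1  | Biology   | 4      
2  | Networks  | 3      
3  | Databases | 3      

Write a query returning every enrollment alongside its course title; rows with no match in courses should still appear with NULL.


LEFT JOIN keeps every row from enrollments (the left table); where course_id has no match in courses, the course columns become NULL. Walk through each enrollment:
  - enrollment 1 (Mia): course_id=2 -> matches Networks
  - enrollment 2 (Ivan): course_id=1 -> matches Biology
  - enrollment 3 (Yara): course_id=1 -> matches Biology
  - enrollment 4 (Pete): course_id=1 -> matches Biology
  - enrollment 5 (Rosa): course_id=NULL, no match -> kept with NULL
All 5 rows appear; 1 has NULL course.

SQL:
SELECT a.student, b.title AS course
FROM enrollments a
LEFT JOIN courses b ON a.course_id = b.id

Result:
student | course  
--------+---------
Mia     | Networks
Ivan    | Biology 
Yara    | Biology 
Pete    | Biology 
Rosa    | NULL    


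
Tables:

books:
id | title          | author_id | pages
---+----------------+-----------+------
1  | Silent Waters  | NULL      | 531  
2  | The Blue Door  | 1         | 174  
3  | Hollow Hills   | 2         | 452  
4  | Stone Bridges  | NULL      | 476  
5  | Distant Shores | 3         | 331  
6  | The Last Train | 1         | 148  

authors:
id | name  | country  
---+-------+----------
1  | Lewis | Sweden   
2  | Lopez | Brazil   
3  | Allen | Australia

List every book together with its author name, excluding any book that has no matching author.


INNER JOIN keeps only books rows whose author_id matches an id in authors. Walk through each book:
  - book 1 (Silent Waters): author_id=NULL, no match -> dropped
  - book 2 (The Blue Door): author_id=1 -> matches Lewis
  - book 3 (Hollow Hills): author_id=2 -> matches Lopez
  - book 4 (Stone Bridges): author_id=NULL, no match -> dropped
  - book 5 (Distant Shores): author_id=3 -> matches Allen
  - book 6 (The Last Train): author_id=1 -> matches Lewis
So 2 of 6 rows are dropped.

SQL:
SELECT a.title, b.name AS author
FROM books a
INNER JOIN authors b ON a.author_id = b.id

Result:
title          | author
---------------+-------
The Blue Door  | Lewis 
Hollow Hills   | Lopez 
Distant Shores | Allen 
The Last Train | Lewis 


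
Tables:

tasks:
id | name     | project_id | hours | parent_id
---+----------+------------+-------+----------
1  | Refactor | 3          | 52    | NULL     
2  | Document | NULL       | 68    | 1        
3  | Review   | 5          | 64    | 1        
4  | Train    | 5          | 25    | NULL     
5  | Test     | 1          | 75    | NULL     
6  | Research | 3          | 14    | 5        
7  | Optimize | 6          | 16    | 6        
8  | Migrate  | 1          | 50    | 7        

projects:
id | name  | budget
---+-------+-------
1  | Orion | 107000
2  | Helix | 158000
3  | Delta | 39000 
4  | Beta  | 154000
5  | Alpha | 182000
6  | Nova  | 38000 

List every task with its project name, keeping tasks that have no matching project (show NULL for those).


LEFT JOIN keeps every row from tasks (the left table); where project_id has no match in projects, the project columns become NULL. Walk through each task:
  - task 1 (Refactor): project_id=3 -> matches Delta
  - task 2 (Document): project_id=NULL, no match -> kept with NULL
  - task 3 (Review): project_id=5 -> matches Alpha
  - task 4 (Train): project_id=5 -> matches Alpha
  - task 5 (Test): project_id=1 -> matches Orion
  - task 6 (Research): project_id=3 -> matches Delta
  - task 7 (Optimize): project_id=6 -> matches Nova
  - task 8 (Migrate): project_id=1 -> matches Orion
All 8 rows appear; 1 has NULL project.

SQL:
SELECT a.name, b.name AS project
FROM tasks a
LEFT JOIN projects b ON a.project_id = b.id

Result:
name     | project
---------+--------
Refactor | Delta  
Document | NULL   
Review   | Alpha  
Train    | Alpha  
Test     | Orion  
Research | Delta  
Optimize | Nova   
Migrate  | Orion  


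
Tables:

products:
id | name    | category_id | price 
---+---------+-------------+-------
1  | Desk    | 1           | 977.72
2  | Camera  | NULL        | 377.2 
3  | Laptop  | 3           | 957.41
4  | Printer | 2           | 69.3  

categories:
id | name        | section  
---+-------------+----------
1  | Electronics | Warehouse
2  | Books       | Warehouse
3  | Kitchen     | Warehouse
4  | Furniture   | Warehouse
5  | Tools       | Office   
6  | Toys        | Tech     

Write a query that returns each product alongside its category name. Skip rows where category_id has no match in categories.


INNER JOIN keeps only products rows whose category_id matches an id in categories. Walk through each product:
  - product 1 (Desk): category_id=1 -> matches Electronics
  - product 2 (Camera): category_id=NULL, no match -> dropped
  - product 3 (Laptop): category_id=3 -> matches Kitchen
  - product 4 (Printer): category_id=2 -> matches Books
So 1 of 4 rows is dropped.

SQL:
SELECT a.name, b.name AS category
FROM products a
INNER JOIN categories b ON a.category_id = b.id

Result:
name    | category   
--------+------------
Desk    | Electronics
Laptop  | Kitchen    
Printer | Books      


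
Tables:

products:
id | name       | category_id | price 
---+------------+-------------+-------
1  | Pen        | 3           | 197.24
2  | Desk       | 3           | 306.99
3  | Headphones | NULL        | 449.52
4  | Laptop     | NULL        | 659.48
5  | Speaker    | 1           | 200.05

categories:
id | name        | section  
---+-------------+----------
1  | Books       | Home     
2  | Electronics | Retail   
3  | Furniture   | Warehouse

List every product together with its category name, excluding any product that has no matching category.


INNER JOIN keeps only products rows whose category_id matches an id in categories. Walk through each product:
  - product 1 (Pen): category_id=3 -> matches Furniture
  - product 2 (Desk): category_id=3 -> matches Furniture
  - product 3 (Headphones): category_id=NULL, no match -> dropped
  - product 4 (Laptop): category_id=NULL, no match -> dropped
  - product 5 (Speaker): category_id=1 -> matches Books
So 2 of 5 rows are dropped.

SQL:
SELECT a.name, b.name AS category
FROM products a
INNER JOIN categories b ON a.category_id = b.id

Result:
name    | category 
--------+----------
Pen     | Furniture
Desk    | Furniture
Speaker | Books    


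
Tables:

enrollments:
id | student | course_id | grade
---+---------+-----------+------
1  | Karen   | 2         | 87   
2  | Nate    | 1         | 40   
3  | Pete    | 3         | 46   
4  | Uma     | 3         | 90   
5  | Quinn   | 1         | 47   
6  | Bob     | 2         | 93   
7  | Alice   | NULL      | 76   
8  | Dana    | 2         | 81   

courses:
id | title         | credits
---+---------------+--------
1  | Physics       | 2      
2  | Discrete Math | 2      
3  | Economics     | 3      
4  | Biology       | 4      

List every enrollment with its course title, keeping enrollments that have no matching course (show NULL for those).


LEFT JOIN keeps every row from enrollments (the left table); where course_id has no match in courses, the course columns become NULL. Walk through each enrollment:
  - enrollment 1 (Karen): course_id=2 -> matches Discrete Math
  - enrollment 2 (Nate): course_id=1 -> matches Physics
  - enrollment 3 (Pete): course_id=3 -> matches Economics
  - enrollment 4 (Uma): course_id=3 -> matches Economics
  - enrollment 5 (Quinn): course_id=1 -> matches Physics
  - enrollment 6 (Bob): course_id=2 -> matches Discrete Math
  - enrollment 7 (Alice): course_id=NULL, no match -> kept with NULL
  - enrollment 8 (Dana): course_id=2 -> matches Discrete Math
All 8 rows appear; 1 has NULL course.

SQL:
SELECT a.student, b.title AS course
FROM enrollments a
LEFT JOIN courses b ON a.course_id = b.id

Result:
student | course       
--------+--------------
Karen   | Discrete Math
Nate    | Physics      
Pete    | Economics    
Uma     | Economics    
Quinn   | Physics      
Bob     | Discrete Math
Alice   | NULL         
Dana    | Discrete Math


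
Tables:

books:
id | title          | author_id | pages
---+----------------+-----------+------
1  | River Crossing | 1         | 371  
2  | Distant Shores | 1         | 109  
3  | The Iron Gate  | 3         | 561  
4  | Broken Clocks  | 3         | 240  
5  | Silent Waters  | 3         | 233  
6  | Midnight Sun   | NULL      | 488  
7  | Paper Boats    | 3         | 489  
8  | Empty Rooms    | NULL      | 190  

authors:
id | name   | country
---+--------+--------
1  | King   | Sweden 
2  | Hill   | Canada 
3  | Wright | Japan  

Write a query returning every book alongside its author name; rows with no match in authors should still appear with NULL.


LEFT JOIN keeps every row from books (the left table); where author_id has no match in authors, the author columns become NULL. Walk through each book:
  - book 1 (River Crossing): author_id=1 -> matches King
  - book 2 (Distant Shores): author_id=1 -> matches King
  - book 3 (The Iron Gate): author_id=3 -> matches Wright
  - book 4 (Broken Clocks): author_id=3 -> matches Wright
  - book 5 (Silent Waters): author_id=3 -> matches Wright
  - book 6 (Midnight Sun): author_id=NULL, no match -> kept with NULL
  - book 7 (Paper Boats): author_id=3 -> matches Wright
  - book 8 (Empty Rooms): author_id=NULL, no match -> kept with NULL
All 8 rows appear; 2 have NULL author.

SQL:
SELECT a.title, b.name AS author
FROM books a
LEFT JOIN authors b ON a.author_id = b.id

Result:
title          | author
---------------+-------
River Crossing | King  
Distant Shores | King  
The Iron Gate  | Wright
Broken Clocks  | Wright
Silent Waters  | Wright
Midnight Sun   | NULL  
Paper Boats    | Wright
Empty Rooms    | NULL  


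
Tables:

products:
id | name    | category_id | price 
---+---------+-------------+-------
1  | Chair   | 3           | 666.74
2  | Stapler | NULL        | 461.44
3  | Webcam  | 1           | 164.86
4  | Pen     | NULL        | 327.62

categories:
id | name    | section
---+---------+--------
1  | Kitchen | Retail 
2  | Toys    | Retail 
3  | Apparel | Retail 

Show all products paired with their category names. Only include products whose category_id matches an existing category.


INNER JOIN keeps only products rows whose category_id matches an id in categories. Walk through each product:
  - product 1 (Chair): category_id=3 -> matches Apparel
  - product 2 (Stapler): category_id=NULL, no match -> dropped
  - product 3 (Webcam): category_id=1 -> matches Kitchen
  - product 4 (Pen): category_id=NULL, no match -> dropped
So 2 of 4 rows are dropped.

SQL:
SELECT a.name, b.name AS category
FROM products a
INNER JOIN categories b ON a.category_id = b.id

Result:
name   | category
-------+---------
Chair  | Apparel 
Webcam | Kitchen 


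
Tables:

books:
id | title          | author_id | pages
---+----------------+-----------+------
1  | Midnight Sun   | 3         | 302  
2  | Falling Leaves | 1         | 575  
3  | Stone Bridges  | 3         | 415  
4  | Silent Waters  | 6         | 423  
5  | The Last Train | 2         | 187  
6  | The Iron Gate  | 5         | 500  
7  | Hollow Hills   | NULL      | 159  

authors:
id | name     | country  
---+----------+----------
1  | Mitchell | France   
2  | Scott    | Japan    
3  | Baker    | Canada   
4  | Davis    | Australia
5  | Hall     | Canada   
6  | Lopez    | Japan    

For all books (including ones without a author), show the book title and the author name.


LEFT JOIN keeps every row from books (the left table); where author_id has no match in authors, the author columns become NULL. Walk through each book:
  - book 1 (Midnight Sun): author_id=3 -> matches Baker
  - book 2 (Falling Leaves): author_id=1 -> matches Mitchell
  - book 3 (Stone Bridges): author_id=3 -> matches Baker
  - book 4 (Silent Waters): author_id=6 -> matches Lopez
  - book 5 (The Last Train): author_id=2 -> matches Scott
  - book 6 (The Iron Gate): author_id=5 -> matches Hall
  - book 7 (Hollow Hills): author_id=NULL, no match -> kept with NULL
All 7 rows appear; 1 has NULL author.

SQL:
SELECT a.title, b.name AS author
FROM books a
LEFT JOIN authors b ON a.author_id = b.id

Result:
title          | author  
---------------+---------
Midnight Sun   | Baker   
Falling Leaves | Mitchell
Stone Bridges  | Baker   
Silent Waters  | Lopez   
The Last Train | Scott   
The Iron Gate  | Hall    
Hollow Hills   | NULL    


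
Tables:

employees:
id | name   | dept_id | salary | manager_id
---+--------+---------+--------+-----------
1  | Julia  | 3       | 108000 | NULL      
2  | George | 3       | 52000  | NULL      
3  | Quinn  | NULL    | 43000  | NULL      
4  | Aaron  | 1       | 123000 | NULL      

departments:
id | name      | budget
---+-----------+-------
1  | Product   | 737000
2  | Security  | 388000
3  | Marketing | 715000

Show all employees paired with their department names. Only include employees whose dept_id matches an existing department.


INNER JOIN keeps only employees rows whose dept_id matches an id in departments. Walk through each employee:
  - employee 1 (Julia): dept_id=3 -> matches Marketing
  - employee 2 (George): dept_id=3 -> matches Marketing
  - employee 3 (Quinn): dept_id=NULL, no match -> dropped
  - employee 4 (Aaron): dept_id=1 -> matches Product
So 1 of 4 rows is dropped.

SQL:
SELECT a.name, b.name AS department
FROM employees a
INNER JOIN departments b ON a.dept_id = b.id

Result:
name   | department
-------+-----------
Julia  | Marketing 
George | Marketing 
Aaron  | Product   


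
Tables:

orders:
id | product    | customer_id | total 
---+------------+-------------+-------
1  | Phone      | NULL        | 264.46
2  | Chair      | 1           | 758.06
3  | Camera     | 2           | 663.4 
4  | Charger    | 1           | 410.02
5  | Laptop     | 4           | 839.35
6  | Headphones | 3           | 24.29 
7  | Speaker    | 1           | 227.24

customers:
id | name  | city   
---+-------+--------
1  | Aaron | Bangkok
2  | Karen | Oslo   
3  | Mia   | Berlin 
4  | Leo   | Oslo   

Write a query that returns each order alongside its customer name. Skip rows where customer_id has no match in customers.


INNER JOIN keeps only orders rows whose customer_id matches an id in customers. Walk through each order:
  - order 1 (Phone): customer_id=NULL, no match -> dropped
  - order 2 (Chair): customer_id=1 -> matches Aaron
  - order 3 (Camera): customer_id=2 -> matches Karen
  - order 4 (Charger): customer_id=1 -> matches Aaron
  - order 5 (Laptop): customer_id=4 -> matches Leo
  - order 6 (Headphones): customer_id=3 -> matches Mia
  - order 7 (Speaker): customer_id=1 -> matches Aaron
So 1 of 7 rows is dropped.

SQL:
SELECT a.product, b.name AS customer
FROM orders a
INNER JOIN customers b ON a.customer_id = b.id

Result:
product    | customer
-----------+---------
Chair      | Aaron   
Camera     | Karen   
Charger    | Aaron   
Laptop     | Leo     
Headphones | Mia     
Speaker    | Aaron   


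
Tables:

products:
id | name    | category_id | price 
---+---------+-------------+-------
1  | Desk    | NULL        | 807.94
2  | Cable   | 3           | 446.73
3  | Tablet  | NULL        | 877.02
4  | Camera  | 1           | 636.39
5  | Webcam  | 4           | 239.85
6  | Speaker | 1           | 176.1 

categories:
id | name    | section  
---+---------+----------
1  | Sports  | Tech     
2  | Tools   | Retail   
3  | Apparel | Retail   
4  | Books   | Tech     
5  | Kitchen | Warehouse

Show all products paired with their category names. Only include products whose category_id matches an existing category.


INNER JOIN keeps only products rows whose category_id matches an id in categories. Walk through each product:
  - product 1 (Desk): category_id=NULL, no match -> dropped
  - product 2 (Cable): category_id=3 -> matches Apparel
  - product 3 (Tablet): category_id=NULL, no match -> dropped
  - product 4 (Camera): category_id=1 -> matches Sports
  - product 5 (Webcam): category_id=4 -> matches Books
  - product 6 (Speaker): category_id=1 -> matches Sports
So 2 of 6 rows are dropped.

SQL:
SELECT a.name, b.name AS category
FROM products a
INNER JOIN categories b ON a.category_id = b.id

Result:
name    | category
--------+---------
Cable   | Apparel 
Camera  | Sports  
Webcam  | Books   
Speaker | Sports  


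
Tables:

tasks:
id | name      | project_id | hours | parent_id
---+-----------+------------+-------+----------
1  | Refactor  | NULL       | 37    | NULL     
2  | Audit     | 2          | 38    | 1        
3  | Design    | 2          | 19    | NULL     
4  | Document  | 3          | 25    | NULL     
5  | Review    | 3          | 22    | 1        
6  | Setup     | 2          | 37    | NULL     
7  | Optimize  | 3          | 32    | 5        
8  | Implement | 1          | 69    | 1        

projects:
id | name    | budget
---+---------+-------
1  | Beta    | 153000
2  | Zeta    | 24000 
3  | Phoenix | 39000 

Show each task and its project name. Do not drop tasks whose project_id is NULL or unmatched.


LEFT JOIN keeps every row from tasks (the left table); where project_id has no match in projects, the project columns become NULL. Walk through each task:
  - task 1 (Refactor): project_id=NULL, no match -> kept with NULL
  - task 2 (Audit): project_id=2 -> matches Zeta
  - task 3 (Design): project_id=2 -> matches Zeta
  - task 4 (Document): project_id=3 -> matches Phoenix
  - task 5 (Review): project_id=3 -> matches Phoenix
  - task 6 (Setup): project_id=2 -> matches Zeta
  - task 7 (Optimize): project_id=3 -> matches Phoenix
  - task 8 (Implement): project_id=1 -> matches Beta
All 8 rows appear; 1 has NULL project.

SQL:
SELECT a.name, b.name AS project
FROM tasks a
LEFT JOIN projects b ON a.project_id = b.id

Result:
name      | project
----------+--------
Refactor  | NULL   
Audit     | Zeta   
Design    | Zeta   
Document  | Phoenix
Review    | Phoenix
Setup     | Zeta   
Optimize  | Phoenix
Implement | Beta   


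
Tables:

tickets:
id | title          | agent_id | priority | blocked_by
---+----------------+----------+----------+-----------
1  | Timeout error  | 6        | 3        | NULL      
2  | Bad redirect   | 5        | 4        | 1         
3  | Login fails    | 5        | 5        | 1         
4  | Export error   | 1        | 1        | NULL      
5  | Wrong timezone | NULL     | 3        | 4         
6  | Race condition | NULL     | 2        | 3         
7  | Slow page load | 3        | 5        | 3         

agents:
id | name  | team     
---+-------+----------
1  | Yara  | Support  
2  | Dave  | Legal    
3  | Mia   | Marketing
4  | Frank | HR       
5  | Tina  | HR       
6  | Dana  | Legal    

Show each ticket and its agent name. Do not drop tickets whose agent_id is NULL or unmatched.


LEFT JOIN keeps every row from tickets (the left table); where agent_id has no match in agents, the agent columns become NULL. Walk through each ticket:
  - ticket 1 (Timeout error): agent_id=6 -> matches Dana
  - ticket 2 (Bad redirect): agent_id=5 -> matches Tina
  - ticket 3 (Login fails): agent_id=5 -> matches Tina
  - ticket 4 (Export error): agent_id=1 -> matches Yara
  - ticket 5 (Wrong timezone): agent_id=NULL, no match -> kept with NULL
  - ticket 6 (Race condition): agent_id=NULL, no match -> kept with NULL
  - ticket 7 (Slow page load): agent_id=3 -> matches Mia
All 7 rows appear; 2 have NULL agent.

SQL:
SELECT a.title, b.name AS agent
FROM tickets a
LEFT JOIN agents b ON a.agent_id = b.id

Result:
title          | agent
---------------+------
Timeout error  | Dana 
Bad redirect   | Tina 
Login fails    | Tina 
Export error   | Yara 
Wrong timezone | NULL 
Race condition | NULL 
Slow page load | Mia  


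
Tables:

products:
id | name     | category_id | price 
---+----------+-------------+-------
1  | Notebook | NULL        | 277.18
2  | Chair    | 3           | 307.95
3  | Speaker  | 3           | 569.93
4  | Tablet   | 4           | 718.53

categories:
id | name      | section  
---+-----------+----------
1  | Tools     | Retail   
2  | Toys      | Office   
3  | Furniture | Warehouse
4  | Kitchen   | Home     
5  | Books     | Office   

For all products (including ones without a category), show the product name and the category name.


LEFT JOIN keeps every row from products (the left table); where category_id has no match in categories, the category columns become NULL. Walk through each product:
  - product 1 (Notebook): category_id=NULL, no match -> kept with NULL
  - product 2 (Chair): category_id=3 -> matches Furniture
  - product 3 (Speaker): category_id=3 -> matches Furniture
  - product 4 (Tablet): category_id=4 -> matches Kitchen
All 4 rows appear; 1 has NULL category.

SQL:
SELECT a.name, b.name AS category
FROM products a
LEFT JOIN categories b ON a.category_id = b.id

Result:
name     | category 
---------+----------
Notebook | NULL     
Chair    | Furniture
Speaker  | Furniture
Tablet   | Kitchen  


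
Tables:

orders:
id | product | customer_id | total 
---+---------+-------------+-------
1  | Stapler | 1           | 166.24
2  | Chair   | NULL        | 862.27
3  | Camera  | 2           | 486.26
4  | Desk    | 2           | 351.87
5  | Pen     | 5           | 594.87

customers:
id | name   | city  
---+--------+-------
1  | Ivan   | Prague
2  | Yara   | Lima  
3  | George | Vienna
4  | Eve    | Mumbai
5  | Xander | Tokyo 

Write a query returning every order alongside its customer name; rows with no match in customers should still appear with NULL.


LEFT JOIN keeps every row from orders (the left table); where customer_id has no match in customers, the customer columns become NULL. Walk through each order:
  - order 1 (Stapler): customer_id=1 -> matches Ivan
  - order 2 (Chair): customer_id=NULL, no match -> kept with NULL
  - order 3 (Camera): customer_id=2 -> matches Yara
  - order 4 (Desk): customer_id=2 -> matches Yara
  - order 5 (Pen): customer_id=5 -> matches Xander
All 5 rows appear; 1 has NULL customer.

SQL:
SELECT a.product, b.name AS customer
FROM orders a
LEFT JOIN customers b ON a.customer_id = b.id

Result:
product | customer
--------+---------
Stapler | Ivan    
Chair   | NULL    
Camera  | Yara    
Desk    | Yara    
Pen     | Xander  


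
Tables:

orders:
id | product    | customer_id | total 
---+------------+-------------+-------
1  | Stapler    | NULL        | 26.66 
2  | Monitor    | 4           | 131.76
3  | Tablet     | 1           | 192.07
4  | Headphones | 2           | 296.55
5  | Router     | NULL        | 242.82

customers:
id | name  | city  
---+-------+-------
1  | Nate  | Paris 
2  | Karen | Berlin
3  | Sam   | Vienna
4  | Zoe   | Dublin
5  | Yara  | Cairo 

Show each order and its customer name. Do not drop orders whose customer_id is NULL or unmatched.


LEFT JOIN keeps every row from orders (the left table); where customer_id has no match in customers, the customer columns become NULL. Walk through each order:
  - order 1 (Stapler): customer_id=NULL, no match -> kept with NULL
  - order 2 (Monitor): customer_id=4 -> matches Zoe
  - order 3 (Tablet): customer_id=1 -> matches Nate
  - order 4 (Headphones): customer_id=2 -> matches Karen
  - order 5 (Router): customer_id=NULL, no match -> kept with NULL
All 5 rows appear; 2 have NULL customer.

SQL:
SELECT a.product, b.name AS customer
FROM orders a
LEFT JOIN customers b ON a.customer_id = b.id

Result:
product    | customer
-----------+---------
Stapler    | NULL    
Monitor    | Zoe     
Tablet     | Nate    
Headphones | Karen   
Router     | NULL    


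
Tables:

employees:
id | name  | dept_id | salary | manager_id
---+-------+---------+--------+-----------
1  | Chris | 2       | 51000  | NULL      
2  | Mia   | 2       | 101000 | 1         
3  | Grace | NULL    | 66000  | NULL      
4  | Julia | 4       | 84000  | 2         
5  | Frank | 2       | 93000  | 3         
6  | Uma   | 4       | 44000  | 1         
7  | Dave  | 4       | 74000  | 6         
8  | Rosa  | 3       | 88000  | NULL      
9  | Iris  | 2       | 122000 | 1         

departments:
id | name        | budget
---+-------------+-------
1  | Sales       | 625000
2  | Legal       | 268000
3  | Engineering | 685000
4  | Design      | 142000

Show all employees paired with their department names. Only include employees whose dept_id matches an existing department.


INNER JOIN keeps only employees rows whose dept_id matches an id in departments. Walk through each employee:
  - employee 1 (Chris): dept_id=2 -> matches Legal
  - employee 2 (Mia): dept_id=2 -> matches Legal
  - employee 3 (Grace): dept_id=NULL, no match -> dropped
  - employee 4 (Julia): dept_id=4 -> matches Design
  - employee 5 (Frank): dept_id=2 -> matches Legal
  - employee 6 (Uma): dept_id=4 -> matches Design
  - employee 7 (Dave): dept_id=4 -> matches Design
  - employee 8 (Rosa): dept_id=3 -> matches Engineering
  - employee 9 (Iris): dept_id=2 -> matches Legal
So 1 of 9 rows is dropped.

SQL:
SELECT a.name, b.name AS department
FROM employees a
INNER JOIN departments b ON a.dept_id = b.id

Result:
name  | department 
------+------------
Chris | Legal      
Mia   | Legal      
Julia | Design     
Frank | Legal      
Uma   | Design     
Dave  | Design     
Rosa  | Engineering
Iris  | Legal      


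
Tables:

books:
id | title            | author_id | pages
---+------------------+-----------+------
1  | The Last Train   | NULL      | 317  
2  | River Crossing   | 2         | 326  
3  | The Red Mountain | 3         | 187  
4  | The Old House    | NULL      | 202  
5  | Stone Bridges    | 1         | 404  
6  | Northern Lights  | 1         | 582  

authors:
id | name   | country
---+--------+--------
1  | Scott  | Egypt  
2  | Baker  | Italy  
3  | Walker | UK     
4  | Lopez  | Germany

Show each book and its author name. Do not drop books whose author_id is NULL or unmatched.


LEFT JOIN keeps every row from books (the left table); where author_id has no match in authors, the author columns become NULL. Walk through each book:
  - book 1 (The Last Train): author_id=NULL, no match -> kept with NULL
  - book 2 (River Crossing): author_id=2 -> matches Baker
  - book 3 (The Red Mountain): author_id=3 -> matches Walker
  - book 4 (The Old House): author_id=NULL, no match -> kept with NULL
  - book 5 (Stone Bridges): author_id=1 -> matches Scott
  - book 6 (Northern Lights): author_id=1 -> matches Scott
All 6 rows appear; 2 have NULL author.

SQL:
SELECT a.title, b.name AS author
FROM books a
LEFT JOIN authors b ON a.author_id = b.id

Result:
title            | author
-----------------+-------
The Last Train   | NULL  
River Crossing   | Baker 
The Red Mountain | Walker
The Old House    | NULL  
Stone Bridges    | Scott 
Northern Lights  | Scott 


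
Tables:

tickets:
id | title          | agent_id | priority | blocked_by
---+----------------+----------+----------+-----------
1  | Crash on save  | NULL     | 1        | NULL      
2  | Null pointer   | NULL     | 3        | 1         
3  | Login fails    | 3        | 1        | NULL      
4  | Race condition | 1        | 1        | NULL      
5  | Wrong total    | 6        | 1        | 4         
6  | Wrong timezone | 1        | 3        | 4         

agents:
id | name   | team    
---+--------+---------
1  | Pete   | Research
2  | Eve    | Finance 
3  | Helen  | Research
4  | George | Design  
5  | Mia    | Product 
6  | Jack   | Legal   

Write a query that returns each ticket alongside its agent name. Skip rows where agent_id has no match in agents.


INNER JOIN keeps only tickets rows whose agent_id matches an id in agents. Walk through each ticket:
  - ticket 1 (Crash on save): agent_id=NULL, no match -> dropped
  - ticket 2 (Null pointer): agent_id=NULL, no match -> dropped
  - ticket 3 (Login fails): agent_id=3 -> matches Helen
  - ticket 4 (Race condition): agent_id=1 -> matches Pete
  - ticket 5 (Wrong total): agent_id=6 -> matches Jack
  - ticket 6 (Wrong timezone): agent_id=1 -> matches Pete
So 2 of 6 rows are dropped.

SQL:
SELECT a.title, b.name AS agent
FROM tickets a
INNER JOIN agents b ON a.agent_id = b.id

Result:
title          | agent
---------------+------
Login fails    | Helen
Race condition | Pete 
Wrong total    | Jack 
Wrong timezone | Pete 
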